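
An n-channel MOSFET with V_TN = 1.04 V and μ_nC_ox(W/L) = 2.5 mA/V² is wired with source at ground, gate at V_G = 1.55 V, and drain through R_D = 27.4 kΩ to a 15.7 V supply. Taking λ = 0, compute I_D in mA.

I_D = 0.325 mA

V_GS = V_G = 1.55 V, so V_ov = 1.55 − 1.04 = 0.51 V.
Assume saturation: I_D = ½ k_n V_ov² = 0.5 × 2.5 × 0.51² = 0.325 mA, giving V_DS = V_DD − I_D R_D = 15.7 − 0.325 × 27.4 = 6.79 V.
V_DS = 6.79 V ≥ V_ov = 0.51 V, confirming saturation.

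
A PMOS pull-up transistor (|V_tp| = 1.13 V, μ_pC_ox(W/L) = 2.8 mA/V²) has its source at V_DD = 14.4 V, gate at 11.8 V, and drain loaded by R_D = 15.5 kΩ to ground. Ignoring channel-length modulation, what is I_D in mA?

I_D = 0.913 mA

V_SG = V_DD − V_G = 14.4 − 11.8 = 2.6 V, so V_ov = 2.6 − 1.13 = 1.47 V.
Assume saturation: I_D = ½ k_p V_ov² = 0.5 × 2.8 × 1.47² = 3.03 mA, giving V_SD = V_DD − I_D R_D = 14.4 − 3.03 × 15.5 = -32.5 V.
But -32.5 V < V_ov = 1.47 V, so the device is actually in triode.
In triode I_D = k_p[V_ov V_SD − ½ V_SD²] and I_D = (V_DD − V_SD)/R_D. Equating: 21.7 V_SD² − 64.8 V_SD + 14.4 = 0, giving V_SD = 0.242 V (the root below V_ov).
I_D = (14.4 − 0.242) / 15.5 = 0.913 mA.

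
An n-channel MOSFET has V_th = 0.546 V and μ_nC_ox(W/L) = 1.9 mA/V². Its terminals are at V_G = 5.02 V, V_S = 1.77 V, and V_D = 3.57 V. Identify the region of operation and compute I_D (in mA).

V_GS = V_G − V_S = 5.02 − 1.77 = 3.25 V; V_DS = V_D − V_S = 3.57 − 1.77 = 1.8 V.
V_ov = V_GS − V_th = 3.25 − 0.546 = 2.7 V.
Since V_DS = 1.8 V < V_ov = 2.7 V, the device is in the triode region.
I_D = k_n [V_ov · V_DS − ½ V_DS²] = 1.9 × [2.7 × 1.8 − 0.5 × 1.8²] = 6.17 mA.

Triode; I_D = 6.17 mA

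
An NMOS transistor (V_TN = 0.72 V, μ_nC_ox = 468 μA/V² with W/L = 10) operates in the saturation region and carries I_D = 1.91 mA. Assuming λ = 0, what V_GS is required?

k_n = μ_nC_ox · (W/L) = 4.68 mA/V².
In saturation I_D = ½ k_n (V_GS − V_TN)², so V_GS − V_TN = √(2 I_D / k_n) = √(2 × 1.91 / 4.68) = 0.903 V.
V_GS = 0.72 + 0.903 = 1.62 V.

V_GS = 1.62 V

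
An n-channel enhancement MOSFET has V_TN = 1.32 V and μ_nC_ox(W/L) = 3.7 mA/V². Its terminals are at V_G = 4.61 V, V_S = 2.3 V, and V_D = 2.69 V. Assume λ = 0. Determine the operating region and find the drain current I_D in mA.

Triode; I_D = 1.15 mA

V_GS = V_G − V_S = 4.61 − 2.3 = 2.31 V; V_DS = V_D − V_S = 2.69 − 2.3 = 0.39 V.
V_ov = V_GS − V_TN = 2.31 − 1.32 = 0.99 V.
Since V_DS = 0.39 V < V_ov = 0.99 V, the device is in the triode region.
I_D = k_n [V_ov · V_DS − ½ V_DS²] = 3.7 × [0.99 × 0.39 − 0.5 × 0.39²] = 1.15 mA.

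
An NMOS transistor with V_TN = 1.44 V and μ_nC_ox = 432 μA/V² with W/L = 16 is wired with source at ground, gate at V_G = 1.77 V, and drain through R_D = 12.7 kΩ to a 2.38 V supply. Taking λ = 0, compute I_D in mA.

V_GS = V_G = 1.77 V, so V_ov = 1.77 − 1.44 = 0.33 V.
k_n = μ_nC_ox · (W/L) = 6.912 mA/V².
Assume saturation: I_D = ½ k_n V_ov² = 0.5 × 6.912 × 0.33² = 0.376 mA, giving V_DS = V_DD − I_D R_D = 2.38 − 0.376 × 12.7 = -2.4 V.
But -2.4 V < V_ov = 0.33 V, so the device is actually in triode.
In triode I_D = k_n[V_ov V_DS − ½ V_DS²] and I_D = (V_DD − V_DS)/R_D. Equating: 43.9 V_DS² − 29.97 V_DS + 2.38 = 0, giving V_DS = 0.0917 V (the root below V_ov).
I_D = (2.38 − 0.0917) / 12.7 = 0.18 mA.

I_D = 0.180 mA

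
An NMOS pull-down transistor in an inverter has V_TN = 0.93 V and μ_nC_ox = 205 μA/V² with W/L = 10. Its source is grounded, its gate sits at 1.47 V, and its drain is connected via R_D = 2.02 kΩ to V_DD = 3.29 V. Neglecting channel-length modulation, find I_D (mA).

V_GS = V_G = 1.47 V, so V_ov = 1.47 − 0.93 = 0.54 V.
k_n = μ_nC_ox · (W/L) = 2.05 mA/V².
Assume saturation: I_D = ½ k_n V_ov² = 0.5 × 2.05 × 0.54² = 0.299 mA, giving V_DS = V_DD − I_D R_D = 3.29 − 0.299 × 2.02 = 2.69 V.
V_DS = 2.69 V ≥ V_ov = 0.54 V, confirming saturation.

I_D = 0.299 mA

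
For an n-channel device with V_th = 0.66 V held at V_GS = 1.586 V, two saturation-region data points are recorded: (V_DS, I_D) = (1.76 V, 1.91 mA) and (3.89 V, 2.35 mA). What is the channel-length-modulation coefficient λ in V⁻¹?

λ = 0.134 V⁻¹

With V_GS fixed, I_D ∝ (1 + λ V_DS) in saturation, so I_D2/I_D1 = (1 + λ V_DS2)/(1 + λ V_DS1).
2.35/1.91 = 1.23 = (1 + 3.89 λ)/(1 + 1.76 λ).
Solving: λ (I_D1 V_DS2 − I_D2 V_DS1) = I_D2 − I_D1, so λ = (2.35 − 1.91) / (1.91 × 3.89 − 2.35 × 1.76) = 0.44 / 3.29 = 0.134 V⁻¹.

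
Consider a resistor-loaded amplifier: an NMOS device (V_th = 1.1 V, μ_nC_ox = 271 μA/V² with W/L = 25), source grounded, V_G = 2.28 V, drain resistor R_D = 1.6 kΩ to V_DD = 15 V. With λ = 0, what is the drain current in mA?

I_D = 4.72 mA

V_GS = V_G = 2.28 V, so V_ov = 2.28 − 1.1 = 1.18 V.
k_n = μ_nC_ox · (W/L) = 6.775 mA/V².
Assume saturation: I_D = ½ k_n V_ov² = 0.5 × 6.775 × 1.18² = 4.72 mA, giving V_DS = V_DD − I_D R_D = 15 − 4.72 × 1.6 = 7.45 V.
V_DS = 7.45 V ≥ V_ov = 1.18 V, confirming saturation.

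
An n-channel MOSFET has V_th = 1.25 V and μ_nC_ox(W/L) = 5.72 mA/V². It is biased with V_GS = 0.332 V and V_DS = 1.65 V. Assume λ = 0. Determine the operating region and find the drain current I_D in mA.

V_GS = 0.332 V < V_th = 1.25 V, so the transistor is in cutoff.

Cutoff; I_D = 0 mA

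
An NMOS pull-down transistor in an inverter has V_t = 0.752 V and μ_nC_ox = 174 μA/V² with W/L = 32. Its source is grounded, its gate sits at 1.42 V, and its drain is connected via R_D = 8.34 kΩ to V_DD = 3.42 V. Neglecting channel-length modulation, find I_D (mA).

I_D = 0.396 mA

V_GS = V_G = 1.42 V, so V_ov = 1.42 − 0.752 = 0.668 V.
k_n = μ_nC_ox · (W/L) = 5.568 mA/V².
Assume saturation: I_D = ½ k_n V_ov² = 0.5 × 5.568 × 0.668² = 1.24 mA, giving V_DS = V_DD − I_D R_D = 3.42 − 1.24 × 8.34 = -6.94 V.
But -6.94 V < V_ov = 0.668 V, so the device is actually in triode.
In triode I_D = k_n[V_ov V_DS − ½ V_DS²] and I_D = (V_DD − V_DS)/R_D. Equating: 23.2 V_DS² − 32.02 V_DS + 3.42 = 0, giving V_DS = 0.117 V (the root below V_ov).
I_D = (3.42 − 0.117) / 8.34 = 0.396 mA.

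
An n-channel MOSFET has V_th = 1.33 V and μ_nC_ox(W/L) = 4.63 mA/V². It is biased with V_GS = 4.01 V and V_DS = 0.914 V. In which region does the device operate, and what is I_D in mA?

V_ov = V_GS − V_th = 4.01 − 1.33 = 2.68 V.
Since V_DS = 0.914 V < V_ov = 2.68 V, the device is in the triode region.
I_D = k_n [V_ov · V_DS − ½ V_DS²] = 4.63 × [2.68 × 0.914 − 0.5 × 0.914²] = 9.41 mA.

Triode; I_D = 9.41 mA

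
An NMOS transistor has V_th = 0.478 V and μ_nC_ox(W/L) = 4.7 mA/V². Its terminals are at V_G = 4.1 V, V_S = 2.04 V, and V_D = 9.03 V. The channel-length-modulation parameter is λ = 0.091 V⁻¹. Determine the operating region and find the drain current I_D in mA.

Saturation; I_D = 9.62 mA

V_GS = V_G − V_S = 4.1 − 2.04 = 2.06 V; V_DS = V_D − V_S = 9.03 − 2.04 = 6.99 V.
V_ov = V_GS − V_th = 2.06 − 0.478 = 1.58 V.
Since V_DS = 6.99 V ≥ V_ov = 1.58 V, the device is in saturation.
I_D = ½ k_n V_ov² (1 + λ V_DS) = 0.5 × 4.7 × 1.58² × (1 + 0.091 × 6.99) = 9.62 mA.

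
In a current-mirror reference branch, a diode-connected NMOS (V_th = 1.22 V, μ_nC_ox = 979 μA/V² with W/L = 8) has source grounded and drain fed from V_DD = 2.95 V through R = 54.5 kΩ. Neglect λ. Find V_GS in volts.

V_GS = 1.31 V

With gate tied to drain, V_GS = V_DS ≥ V_GS − V_th, so the device is in saturation.
k_n = μ_nC_ox · (W/L) = 7.832 mA/V².
KCL at the drain: ½ k_n (V_GS − V_th)² = (V_DD − V_GS)/R.
Let x = V_GS − 1.22. Then 213 x² + x − 1.73 = 0, giving x = 0.0877 V (positive root), so V_GS = 1.31 V.
I_D = (V_DD − V_GS)/R = (2.95 − 1.31) / 54.5 = 0.0301 mA.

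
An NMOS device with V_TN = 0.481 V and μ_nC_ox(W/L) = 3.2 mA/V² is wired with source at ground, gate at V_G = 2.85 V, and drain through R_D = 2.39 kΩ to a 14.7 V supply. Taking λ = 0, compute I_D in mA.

I_D = 5.75 mA

V_GS = V_G = 2.85 V, so V_ov = 2.85 − 0.481 = 2.37 V.
Assume saturation: I_D = ½ k_n V_ov² = 0.5 × 3.2 × 2.37² = 8.98 mA, giving V_DS = V_DD − I_D R_D = 14.7 − 8.98 × 2.39 = -6.76 V.
But -6.76 V < V_ov = 2.37 V, so the device is actually in triode.
In triode I_D = k_n[V_ov V_DS − ½ V_DS²] and I_D = (V_DD − V_DS)/R_D. Equating: 3.82 V_DS² − 19.12 V_DS + 14.7 = 0, giving V_DS = 0.949 V (the root below V_ov).
I_D = (14.7 − 0.949) / 2.39 = 5.75 mA.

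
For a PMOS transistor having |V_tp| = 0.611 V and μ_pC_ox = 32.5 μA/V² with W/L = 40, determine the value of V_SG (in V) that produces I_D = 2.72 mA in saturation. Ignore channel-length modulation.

k_p = μ_pC_ox · (W/L) = 1.3 mA/V².
In saturation I_D = ½ k_p (V_SG − |V_tp|)², so V_SG − |V_tp| = √(2 I_D / k_p) = √(2 × 2.72 / 1.3) = 2.05 V.
V_SG = 0.611 + 2.05 = 2.66 V.

V_SG = 2.66 V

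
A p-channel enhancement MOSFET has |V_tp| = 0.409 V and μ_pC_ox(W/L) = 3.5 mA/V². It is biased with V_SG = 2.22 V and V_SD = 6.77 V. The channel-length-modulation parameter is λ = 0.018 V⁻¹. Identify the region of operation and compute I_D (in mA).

Saturation; I_D = 6.44 mA

V_ov = V_SG − |V_tp| = 2.22 − 0.409 = 1.81 V.
Since V_SD = 6.77 V ≥ V_ov = 1.81 V, the device is in saturation.
I_D = ½ k_p V_ov² (1 + λ V_SD) = 0.5 × 3.5 × 1.81² × (1 + 0.018 × 6.77) = 6.44 mA.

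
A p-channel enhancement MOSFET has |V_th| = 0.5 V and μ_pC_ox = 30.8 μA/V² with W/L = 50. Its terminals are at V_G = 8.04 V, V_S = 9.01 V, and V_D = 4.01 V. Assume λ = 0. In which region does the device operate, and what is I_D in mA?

Saturation; I_D = 0.170 mA

V_SG = V_S − V_G = 9.01 − 8.04 = 0.97 V; V_SD = V_S − V_D = 9.01 − 4.01 = 5 V.
k_p = μ_pC_ox · (W/L) = 1.54 mA/V².
V_ov = V_SG − |V_th| = 0.97 − 0.5 = 0.47 V.
Since V_SD = 5 V ≥ V_ov = 0.47 V, the device is in saturation.
I_D = ½ k_p V_ov² = 0.5 × 1.54 × 0.47² = 0.17 mA.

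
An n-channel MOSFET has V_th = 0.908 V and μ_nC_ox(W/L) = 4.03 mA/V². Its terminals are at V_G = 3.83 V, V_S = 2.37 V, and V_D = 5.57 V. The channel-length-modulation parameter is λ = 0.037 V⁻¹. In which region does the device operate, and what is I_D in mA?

V_GS = V_G − V_S = 3.83 − 2.37 = 1.46 V; V_DS = V_D − V_S = 5.57 − 2.37 = 3.2 V.
V_ov = V_GS − V_th = 1.46 − 0.908 = 0.552 V.
Since V_DS = 3.2 V ≥ V_ov = 0.552 V, the device is in saturation.
I_D = ½ k_n V_ov² (1 + λ V_DS) = 0.5 × 4.03 × 0.552² × (1 + 0.037 × 3.2) = 0.687 mA.

Saturation; I_D = 0.687 mA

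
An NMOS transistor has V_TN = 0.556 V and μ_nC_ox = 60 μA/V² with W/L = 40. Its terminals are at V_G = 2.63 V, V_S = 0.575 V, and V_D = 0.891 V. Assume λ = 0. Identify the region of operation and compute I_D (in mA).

V_GS = V_G − V_S = 2.63 − 0.575 = 2.05 V; V_DS = V_D − V_S = 0.891 − 0.575 = 0.316 V.
k_n = μ_nC_ox · (W/L) = 2.4 mA/V².
V_ov = V_GS − V_TN = 2.05 − 0.556 = 1.5 V.
Since V_DS = 0.316 V < V_ov = 1.5 V, the device is in the triode region.
I_D = k_n [V_ov · V_DS − ½ V_DS²] = 2.4 × [1.5 × 0.316 − 0.5 × 0.316²] = 1.02 mA.

Triode; I_D = 1.02 mA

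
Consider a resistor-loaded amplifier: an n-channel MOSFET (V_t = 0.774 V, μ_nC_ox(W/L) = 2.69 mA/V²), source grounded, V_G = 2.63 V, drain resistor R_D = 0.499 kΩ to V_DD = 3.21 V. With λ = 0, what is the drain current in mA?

I_D = 4.04 mA

V_GS = V_G = 2.63 V, so V_ov = 2.63 − 0.774 = 1.86 V.
Assume saturation: I_D = ½ k_n V_ov² = 0.5 × 2.69 × 1.86² = 4.63 mA, giving V_DS = V_DD − I_D R_D = 3.21 − 4.63 × 0.499 = 0.898 V.
But 0.898 V < V_ov = 1.86 V, so the device is actually in triode.
In triode I_D = k_n[V_ov V_DS − ½ V_DS²] and I_D = (V_DD − V_DS)/R_D. Equating: 0.671 V_DS² − 3.491 V_DS + 3.21 = 0, giving V_DS = 1.19 V (the root below V_ov).
I_D = (3.21 − 1.19) / 0.499 = 4.04 mA.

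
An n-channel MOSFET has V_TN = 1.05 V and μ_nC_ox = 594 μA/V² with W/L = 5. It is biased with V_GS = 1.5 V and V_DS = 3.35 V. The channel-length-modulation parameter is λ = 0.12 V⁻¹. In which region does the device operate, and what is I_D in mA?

k_n = μ_nC_ox · (W/L) = 2.97 mA/V².
V_ov = V_GS − V_TN = 1.5 − 1.05 = 0.45 V.
Since V_DS = 3.35 V ≥ V_ov = 0.45 V, the device is in saturation.
I_D = ½ k_n V_ov² (1 + λ V_DS) = 0.5 × 2.97 × 0.45² × (1 + 0.12 × 3.35) = 0.422 mA.

Saturation; I_D = 0.422 mA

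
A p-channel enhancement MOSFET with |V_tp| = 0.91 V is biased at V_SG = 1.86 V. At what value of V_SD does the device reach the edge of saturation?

V_SD,sat = 0.950 V

The boundary between triode and saturation is V_SD = V_SG − |V_tp| = V_ov.
V_ov = 1.86 − 0.91 = 0.95 V.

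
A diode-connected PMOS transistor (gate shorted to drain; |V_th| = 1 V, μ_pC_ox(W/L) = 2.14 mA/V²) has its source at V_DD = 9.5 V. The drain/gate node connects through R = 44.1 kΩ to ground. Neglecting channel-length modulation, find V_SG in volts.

With gate tied to drain, V_SG = V_SD ≥ V_SG − |V_th|, so the device is in saturation.
KCL at the drain: ½ k_p (V_SG − |V_th|)² = (V_DD − V_SG)/R.
Let x = V_SG − 1. Then 47.2 x² + x − 8.5 = 0, giving x = 0.414 V (positive root), so V_SG = 1.41 V.
I_D = (V_DD − V_SG)/R = (9.5 − 1.41) / 44.1 = 0.183 mA.

V_SG = 1.41 V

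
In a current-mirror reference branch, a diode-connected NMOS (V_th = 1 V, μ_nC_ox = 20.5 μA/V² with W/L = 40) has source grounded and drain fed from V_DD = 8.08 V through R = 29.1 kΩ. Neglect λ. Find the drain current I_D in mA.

With gate tied to drain, V_GS = V_DS ≥ V_GS − V_th, so the device is in saturation.
k_n = μ_nC_ox · (W/L) = 0.82 mA/V².
KCL at the drain: ½ k_n (V_GS − V_th)² = (V_DD − V_GS)/R.
Let x = V_GS − 1. Then 11.9 x² + x − 7.08 = 0, giving x = 0.73 V (positive root), so V_GS = 1.73 V.
I_D = (V_DD − V_GS)/R = (8.08 − 1.73) / 29.1 = 0.218 mA.

I_D = 0.218 mA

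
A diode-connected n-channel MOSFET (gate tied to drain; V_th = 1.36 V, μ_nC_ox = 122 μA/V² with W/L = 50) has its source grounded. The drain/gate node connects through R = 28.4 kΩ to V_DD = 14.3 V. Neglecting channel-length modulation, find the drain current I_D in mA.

With gate tied to drain, V_GS = V_DS ≥ V_GS − V_th, so the device is in saturation.
k_n = μ_nC_ox · (W/L) = 6.1 mA/V².
KCL at the drain: ½ k_n (V_GS − V_th)² = (V_DD − V_GS)/R.
Let x = V_GS − 1.36. Then 86.6 x² + x − 12.94 = 0, giving x = 0.381 V (positive root), so V_GS = 1.74 V.
I_D = (V_DD − V_GS)/R = (14.3 − 1.74) / 28.4 = 0.442 mA.

I_D = 0.442 mA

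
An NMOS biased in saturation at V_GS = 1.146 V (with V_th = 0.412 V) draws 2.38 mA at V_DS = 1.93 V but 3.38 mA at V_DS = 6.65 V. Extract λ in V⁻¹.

With V_GS fixed, I_D ∝ (1 + λ V_DS) in saturation, so I_D2/I_D1 = (1 + λ V_DS2)/(1 + λ V_DS1).
3.38/2.38 = 1.42 = (1 + 6.65 λ)/(1 + 1.93 λ).
Solving: λ (I_D1 V_DS2 − I_D2 V_DS1) = I_D2 − I_D1, so λ = (3.38 − 2.38) / (2.38 × 6.65 − 3.38 × 1.93) = 1 / 9.3 = 0.107 V⁻¹.

λ = 0.107 V⁻¹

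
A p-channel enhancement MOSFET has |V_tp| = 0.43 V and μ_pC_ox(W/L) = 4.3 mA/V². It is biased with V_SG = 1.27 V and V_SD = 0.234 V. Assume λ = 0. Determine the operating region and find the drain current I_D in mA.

V_ov = V_SG − |V_tp| = 1.27 − 0.43 = 0.84 V.
Since V_SD = 0.234 V < V_ov = 0.84 V, the device is in the triode region.
I_D = k_p [V_ov · V_SD − ½ V_SD²] = 4.3 × [0.84 × 0.234 − 0.5 × 0.234²] = 0.727 mA.

Triode; I_D = 0.727 mA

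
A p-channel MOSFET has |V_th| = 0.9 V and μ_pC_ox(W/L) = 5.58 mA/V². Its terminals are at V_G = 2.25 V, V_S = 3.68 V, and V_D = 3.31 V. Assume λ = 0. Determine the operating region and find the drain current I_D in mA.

V_SG = V_S − V_G = 3.68 − 2.25 = 1.43 V; V_SD = V_S − V_D = 3.68 − 3.31 = 0.37 V.
V_ov = V_SG − |V_th| = 1.43 − 0.9 = 0.53 V.
Since V_SD = 0.37 V < V_ov = 0.53 V, the device is in the triode region.
I_D = k_p [V_ov · V_SD − ½ V_SD²] = 5.58 × [0.53 × 0.37 − 0.5 × 0.37²] = 0.712 mA.

Triode; I_D = 0.712 mA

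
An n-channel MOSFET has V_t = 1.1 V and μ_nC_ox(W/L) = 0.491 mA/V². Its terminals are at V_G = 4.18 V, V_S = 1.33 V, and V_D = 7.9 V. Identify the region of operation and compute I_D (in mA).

V_GS = V_G − V_S = 4.18 − 1.33 = 2.85 V; V_DS = V_D − V_S = 7.9 − 1.33 = 6.57 V.
V_ov = V_GS − V_t = 2.85 − 1.1 = 1.75 V.
Since V_DS = 6.57 V ≥ V_ov = 1.75 V, the device is in saturation.
I_D = ½ k_n V_ov² = 0.5 × 0.491 × 1.75² = 0.752 mA.

Saturation; I_D = 0.752 mA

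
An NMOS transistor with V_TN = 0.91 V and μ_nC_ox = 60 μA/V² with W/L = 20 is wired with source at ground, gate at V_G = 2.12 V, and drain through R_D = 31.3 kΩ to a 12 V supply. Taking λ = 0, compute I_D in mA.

V_GS = V_G = 2.12 V, so V_ov = 2.12 − 0.91 = 1.21 V.
k_n = μ_nC_ox · (W/L) = 1.2 mA/V².
Assume saturation: I_D = ½ k_n V_ov² = 0.5 × 1.2 × 1.21² = 0.878 mA, giving V_DS = V_DD − I_D R_D = 12 − 0.878 × 31.3 = -15.5 V.
But -15.5 V < V_ov = 1.21 V, so the device is actually in triode.
In triode I_D = k_n[V_ov V_DS − ½ V_DS²] and I_D = (V_DD − V_DS)/R_D. Equating: 18.8 V_DS² − 46.45 V_DS + 12 = 0, giving V_DS = 0.293 V (the root below V_ov).
I_D = (12 − 0.293) / 31.3 = 0.374 mA.

I_D = 0.374 mA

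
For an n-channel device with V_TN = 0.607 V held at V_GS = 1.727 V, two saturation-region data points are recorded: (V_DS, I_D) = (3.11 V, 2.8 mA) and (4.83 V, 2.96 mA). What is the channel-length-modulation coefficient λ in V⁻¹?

With V_GS fixed, I_D ∝ (1 + λ V_DS) in saturation, so I_D2/I_D1 = (1 + λ V_DS2)/(1 + λ V_DS1).
2.96/2.8 = 1.057 = (1 + 4.83 λ)/(1 + 3.11 λ).
Solving: λ (I_D1 V_DS2 − I_D2 V_DS1) = I_D2 − I_D1, so λ = (2.96 − 2.8) / (2.8 × 4.83 − 2.96 × 3.11) = 0.16 / 4.32 = 0.0371 V⁻¹.

λ = 0.0371 V⁻¹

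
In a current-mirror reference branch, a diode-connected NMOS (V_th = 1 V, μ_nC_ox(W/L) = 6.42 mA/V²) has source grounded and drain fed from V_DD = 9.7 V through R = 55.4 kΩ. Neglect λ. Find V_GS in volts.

With gate tied to drain, V_GS = V_DS ≥ V_GS − V_th, so the device is in saturation.
KCL at the drain: ½ k_n (V_GS − V_th)² = (V_DD − V_GS)/R.
Let x = V_GS − 1. Then 178 x² + x − 8.7 = 0, giving x = 0.218 V (positive root), so V_GS = 1.22 V.
I_D = (V_DD − V_GS)/R = (9.7 − 1.22) / 55.4 = 0.153 mA.

V_GS = 1.22 V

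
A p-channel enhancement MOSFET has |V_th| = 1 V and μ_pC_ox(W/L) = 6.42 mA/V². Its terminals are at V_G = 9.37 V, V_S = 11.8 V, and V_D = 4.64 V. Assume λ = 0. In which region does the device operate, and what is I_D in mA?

Saturation; I_D = 6.56 mA

V_SG = V_S − V_G = 11.8 − 9.37 = 2.43 V; V_SD = V_S − V_D = 11.8 − 4.64 = 7.16 V.
V_ov = V_SG − |V_th| = 2.43 − 1 = 1.43 V.
Since V_SD = 7.16 V ≥ V_ov = 1.43 V, the device is in saturation.
I_D = ½ k_p V_ov² = 0.5 × 6.42 × 1.43² = 6.56 mA.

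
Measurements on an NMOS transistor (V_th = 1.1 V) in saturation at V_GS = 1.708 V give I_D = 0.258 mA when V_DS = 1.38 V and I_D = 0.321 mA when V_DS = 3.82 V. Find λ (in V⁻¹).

With V_GS fixed, I_D ∝ (1 + λ V_DS) in saturation, so I_D2/I_D1 = (1 + λ V_DS2)/(1 + λ V_DS1).
0.321/0.258 = 1.244 = (1 + 3.82 λ)/(1 + 1.38 λ).
Solving: λ (I_D1 V_DS2 − I_D2 V_DS1) = I_D2 − I_D1, so λ = (0.321 − 0.258) / (0.258 × 3.82 − 0.321 × 1.38) = 0.063 / 0.543 = 0.116 V⁻¹.

λ = 0.116 V⁻¹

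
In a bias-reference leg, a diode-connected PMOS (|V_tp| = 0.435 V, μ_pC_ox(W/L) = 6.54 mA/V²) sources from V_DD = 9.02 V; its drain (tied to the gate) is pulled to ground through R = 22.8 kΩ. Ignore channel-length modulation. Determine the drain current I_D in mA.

I_D = 0.362 mA

With gate tied to drain, V_SG = V_SD ≥ V_SG − |V_tp|, so the device is in saturation.
KCL at the drain: ½ k_p (V_SG − |V_tp|)² = (V_DD − V_SG)/R.
Let x = V_SG − 0.435. Then 74.6 x² + x − 8.585 = 0, giving x = 0.333 V (positive root), so V_SG = 0.768 V.
I_D = (V_DD − V_SG)/R = (9.02 − 0.768) / 22.8 = 0.362 mA.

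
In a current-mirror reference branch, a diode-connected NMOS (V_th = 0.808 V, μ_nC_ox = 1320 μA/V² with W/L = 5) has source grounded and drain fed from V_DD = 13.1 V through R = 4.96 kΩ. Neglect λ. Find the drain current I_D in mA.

With gate tied to drain, V_GS = V_DS ≥ V_GS − V_th, so the device is in saturation.
k_n = μ_nC_ox · (W/L) = 6.6 mA/V².
KCL at the drain: ½ k_n (V_GS − V_th)² = (V_DD − V_GS)/R.
Let x = V_GS − 0.808. Then 16.4 x² + x − 12.29 = 0, giving x = 0.837 V (positive root), so V_GS = 1.64 V.
I_D = (V_DD − V_GS)/R = (13.1 − 1.64) / 4.96 = 2.31 mA.

I_D = 2.31 mA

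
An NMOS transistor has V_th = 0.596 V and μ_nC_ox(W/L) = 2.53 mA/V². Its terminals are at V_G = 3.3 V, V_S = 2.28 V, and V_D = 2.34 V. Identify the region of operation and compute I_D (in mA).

V_GS = V_G − V_S = 3.3 − 2.28 = 1.02 V; V_DS = V_D − V_S = 2.34 − 2.28 = 0.06 V.
V_ov = V_GS − V_th = 1.02 − 0.596 = 0.424 V.
Since V_DS = 0.06 V < V_ov = 0.424 V, the device is in the triode region.
I_D = k_n [V_ov · V_DS − ½ V_DS²] = 2.53 × [0.424 × 0.06 − 0.5 × 0.06²] = 0.0598 mA.

Triode; I_D = 0.0598 mA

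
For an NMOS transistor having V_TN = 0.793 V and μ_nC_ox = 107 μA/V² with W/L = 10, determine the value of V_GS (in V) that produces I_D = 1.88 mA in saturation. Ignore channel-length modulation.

k_n = μ_nC_ox · (W/L) = 1.07 mA/V².
In saturation I_D = ½ k_n (V_GS − V_TN)², so V_GS − V_TN = √(2 I_D / k_n) = √(2 × 1.88 / 1.07) = 1.87 V.
V_GS = 0.793 + 1.87 = 2.67 V.

V_GS = 2.67 V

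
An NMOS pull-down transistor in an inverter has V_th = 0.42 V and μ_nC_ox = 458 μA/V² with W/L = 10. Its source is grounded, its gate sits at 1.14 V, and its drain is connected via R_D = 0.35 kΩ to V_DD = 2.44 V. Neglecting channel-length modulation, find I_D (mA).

I_D = 1.19 mA

V_GS = V_G = 1.14 V, so V_ov = 1.14 − 0.42 = 0.72 V.
k_n = μ_nC_ox · (W/L) = 4.58 mA/V².
Assume saturation: I_D = ½ k_n V_ov² = 0.5 × 4.58 × 0.72² = 1.19 mA, giving V_DS = V_DD − I_D R_D = 2.44 − 1.19 × 0.35 = 2.02 V.
V_DS = 2.02 V ≥ V_ov = 0.72 V, confirming saturation.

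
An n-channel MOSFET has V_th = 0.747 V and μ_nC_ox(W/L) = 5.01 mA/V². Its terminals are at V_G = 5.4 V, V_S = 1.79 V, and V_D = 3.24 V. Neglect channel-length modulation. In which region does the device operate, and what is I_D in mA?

Triode; I_D = 15.5 mA

V_GS = V_G − V_S = 5.4 − 1.79 = 3.61 V; V_DS = V_D − V_S = 3.24 − 1.79 = 1.45 V.
V_ov = V_GS − V_th = 3.61 − 0.747 = 2.86 V.
Since V_DS = 1.45 V < V_ov = 2.86 V, the device is in the triode region.
I_D = k_n [V_ov · V_DS − ½ V_DS²] = 5.01 × [2.86 × 1.45 − 0.5 × 1.45²] = 15.5 mA.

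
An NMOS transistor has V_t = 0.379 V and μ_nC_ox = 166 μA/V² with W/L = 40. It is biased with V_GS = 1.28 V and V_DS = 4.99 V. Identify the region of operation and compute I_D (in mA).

Saturation; I_D = 2.70 mA

k_n = μ_nC_ox · (W/L) = 6.64 mA/V².
V_ov = V_GS − V_t = 1.28 − 0.379 = 0.901 V.
Since V_DS = 4.99 V ≥ V_ov = 0.901 V, the device is in saturation.
I_D = ½ k_n V_ov² = 0.5 × 6.64 × 0.901² = 2.7 mA.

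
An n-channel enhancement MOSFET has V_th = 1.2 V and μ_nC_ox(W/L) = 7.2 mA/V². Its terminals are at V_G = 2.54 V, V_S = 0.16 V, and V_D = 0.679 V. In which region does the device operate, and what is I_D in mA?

V_GS = V_G − V_S = 2.54 − 0.16 = 2.38 V; V_DS = V_D − V_S = 0.679 − 0.16 = 0.519 V.
V_ov = V_GS − V_th = 2.38 − 1.2 = 1.18 V.
Since V_DS = 0.519 V < V_ov = 1.18 V, the device is in the triode region.
I_D = k_n [V_ov · V_DS − ½ V_DS²] = 7.2 × [1.18 × 0.519 − 0.5 × 0.519²] = 3.44 mA.

Triode; I_D = 3.44 mA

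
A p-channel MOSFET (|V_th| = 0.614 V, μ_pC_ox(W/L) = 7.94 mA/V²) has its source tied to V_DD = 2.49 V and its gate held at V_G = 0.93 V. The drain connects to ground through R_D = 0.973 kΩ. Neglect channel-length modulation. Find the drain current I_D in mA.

I_D = 2.19 mA

V_SG = V_DD − V_G = 2.49 − 0.93 = 1.56 V, so V_ov = 1.56 − 0.614 = 0.946 V.
Assume saturation: I_D = ½ k_p V_ov² = 0.5 × 7.94 × 0.946² = 3.55 mA, giving V_SD = V_DD − I_D R_D = 2.49 − 3.55 × 0.973 = -0.967 V.
But -0.967 V < V_ov = 0.946 V, so the device is actually in triode.
In triode I_D = k_p[V_ov V_SD − ½ V_SD²] and I_D = (V_DD − V_SD)/R_D. Equating: 3.86 V_SD² − 8.308 V_SD + 2.49 = 0, giving V_SD = 0.36 V (the root below V_ov).
I_D = (2.49 − 0.36) / 0.973 = 2.19 mA.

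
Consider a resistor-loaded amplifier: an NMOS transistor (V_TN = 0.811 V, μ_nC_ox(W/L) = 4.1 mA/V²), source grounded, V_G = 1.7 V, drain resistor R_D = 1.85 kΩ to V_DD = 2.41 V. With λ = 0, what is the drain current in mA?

V_GS = V_G = 1.7 V, so V_ov = 1.7 − 0.811 = 0.889 V.
Assume saturation: I_D = ½ k_n V_ov² = 0.5 × 4.1 × 0.889² = 1.62 mA, giving V_DS = V_DD − I_D R_D = 2.41 − 1.62 × 1.85 = -0.587 V.
But -0.587 V < V_ov = 0.889 V, so the device is actually in triode.
In triode I_D = k_n[V_ov V_DS − ½ V_DS²] and I_D = (V_DD − V_DS)/R_D. Equating: 3.79 V_DS² − 7.743 V_DS + 2.41 = 0, giving V_DS = 0.383 V (the root below V_ov).
I_D = (2.41 − 0.383) / 1.85 = 1.1 mA.

I_D = 1.10 mA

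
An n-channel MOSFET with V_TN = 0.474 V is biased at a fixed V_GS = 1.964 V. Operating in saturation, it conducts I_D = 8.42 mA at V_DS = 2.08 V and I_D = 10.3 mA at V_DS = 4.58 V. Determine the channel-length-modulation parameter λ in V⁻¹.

λ = 0.110 V⁻¹

With V_GS fixed, I_D ∝ (1 + λ V_DS) in saturation, so I_D2/I_D1 = (1 + λ V_DS2)/(1 + λ V_DS1).
10.3/8.42 = 1.223 = (1 + 4.58 λ)/(1 + 2.08 λ).
Solving: λ (I_D1 V_DS2 − I_D2 V_DS1) = I_D2 − I_D1, so λ = (10.3 − 8.42) / (8.42 × 4.58 − 10.3 × 2.08) = 1.88 / 17.1 = 0.11 V⁻¹.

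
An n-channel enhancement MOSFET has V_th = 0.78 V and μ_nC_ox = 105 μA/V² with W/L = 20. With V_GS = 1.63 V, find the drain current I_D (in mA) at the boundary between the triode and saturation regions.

I_D = 0.759 mA

At the boundary V_DS = V_ov = V_GS − V_th = 1.63 − 0.78 = 0.85 V.
k_n = μ_nC_ox · (W/L) = 2.1 mA/V².
I_D = ½ k_n V_ov² = 0.5 × 2.1 × 0.85² = 0.759 mA.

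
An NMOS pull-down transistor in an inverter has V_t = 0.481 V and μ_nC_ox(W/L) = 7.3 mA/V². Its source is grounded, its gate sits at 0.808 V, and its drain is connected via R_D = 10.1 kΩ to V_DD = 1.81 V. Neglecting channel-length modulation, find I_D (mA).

I_D = 0.171 mA

V_GS = V_G = 0.808 V, so V_ov = 0.808 − 0.481 = 0.327 V.
Assume saturation: I_D = ½ k_n V_ov² = 0.5 × 7.3 × 0.327² = 0.39 mA, giving V_DS = V_DD − I_D R_D = 1.81 − 0.39 × 10.1 = -2.13 V.
But -2.13 V < V_ov = 0.327 V, so the device is actually in triode.
In triode I_D = k_n[V_ov V_DS − ½ V_DS²] and I_D = (V_DD − V_DS)/R_D. Equating: 36.9 V_DS² − 25.11 V_DS + 1.81 = 0, giving V_DS = 0.0819 V (the root below V_ov).
I_D = (1.81 − 0.0819) / 10.1 = 0.171 mA.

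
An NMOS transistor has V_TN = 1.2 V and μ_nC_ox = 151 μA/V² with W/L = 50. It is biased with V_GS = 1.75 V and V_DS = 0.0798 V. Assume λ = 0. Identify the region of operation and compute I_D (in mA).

Triode; I_D = 0.307 mA

k_n = μ_nC_ox · (W/L) = 7.55 mA/V².
V_ov = V_GS − V_TN = 1.75 − 1.2 = 0.55 V.
Since V_DS = 0.0798 V < V_ov = 0.55 V, the device is in the triode region.
I_D = k_n [V_ov · V_DS − ½ V_DS²] = 7.55 × [0.55 × 0.0798 − 0.5 × 0.0798²] = 0.307 mA.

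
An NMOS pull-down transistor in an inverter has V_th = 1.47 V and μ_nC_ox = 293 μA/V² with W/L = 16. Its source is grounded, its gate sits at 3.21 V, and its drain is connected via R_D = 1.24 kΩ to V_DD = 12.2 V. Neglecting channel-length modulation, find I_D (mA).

I_D = 7.10 mA

V_GS = V_G = 3.21 V, so V_ov = 3.21 − 1.47 = 1.74 V.
k_n = μ_nC_ox · (W/L) = 4.688 mA/V².
Assume saturation: I_D = ½ k_n V_ov² = 0.5 × 4.688 × 1.74² = 7.1 mA, giving V_DS = V_DD − I_D R_D = 12.2 − 7.1 × 1.24 = 3.4 V.
V_DS = 3.4 V ≥ V_ov = 1.74 V, confirming saturation.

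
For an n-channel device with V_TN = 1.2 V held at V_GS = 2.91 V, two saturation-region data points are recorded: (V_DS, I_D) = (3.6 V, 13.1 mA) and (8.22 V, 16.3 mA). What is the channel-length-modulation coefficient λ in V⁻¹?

λ = 0.0653 V⁻¹

With V_GS fixed, I_D ∝ (1 + λ V_DS) in saturation, so I_D2/I_D1 = (1 + λ V_DS2)/(1 + λ V_DS1).
16.3/13.1 = 1.244 = (1 + 8.22 λ)/(1 + 3.6 λ).
Solving: λ (I_D1 V_DS2 − I_D2 V_DS1) = I_D2 − I_D1, so λ = (16.3 − 13.1) / (13.1 × 8.22 − 16.3 × 3.6) = 3.2 / 49 = 0.0653 V⁻¹.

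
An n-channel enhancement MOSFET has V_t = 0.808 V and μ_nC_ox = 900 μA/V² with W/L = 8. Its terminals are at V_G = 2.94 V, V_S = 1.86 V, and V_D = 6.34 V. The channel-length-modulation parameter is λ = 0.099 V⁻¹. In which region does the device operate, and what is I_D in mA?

V_GS = V_G − V_S = 2.94 − 1.86 = 1.08 V; V_DS = V_D − V_S = 6.34 − 1.86 = 4.48 V.
k_n = μ_nC_ox · (W/L) = 7.2 mA/V².
V_ov = V_GS − V_t = 1.08 − 0.808 = 0.272 V.
Since V_DS = 4.48 V ≥ V_ov = 0.272 V, the device is in saturation.
I_D = ½ k_n V_ov² (1 + λ V_DS) = 0.5 × 7.2 × 0.272² × (1 + 0.099 × 4.48) = 0.384 mA.

Saturation; I_D = 0.384 mA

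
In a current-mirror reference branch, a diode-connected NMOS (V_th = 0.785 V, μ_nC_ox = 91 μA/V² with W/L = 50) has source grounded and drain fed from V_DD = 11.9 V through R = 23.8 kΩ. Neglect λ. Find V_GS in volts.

V_GS = 1.23 V

With gate tied to drain, V_GS = V_DS ≥ V_GS − V_th, so the device is in saturation.
k_n = μ_nC_ox · (W/L) = 4.55 mA/V².
KCL at the drain: ½ k_n (V_GS − V_th)² = (V_DD − V_GS)/R.
Let x = V_GS − 0.785. Then 54.1 x² + x − 11.12 = 0, giving x = 0.444 V (positive root), so V_GS = 1.23 V.
I_D = (V_DD − V_GS)/R = (11.9 − 1.23) / 23.8 = 0.448 mA.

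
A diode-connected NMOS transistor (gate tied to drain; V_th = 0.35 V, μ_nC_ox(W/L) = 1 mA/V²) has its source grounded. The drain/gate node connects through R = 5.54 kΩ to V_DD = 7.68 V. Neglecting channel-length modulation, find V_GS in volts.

V_GS = 1.81 V

With gate tied to drain, V_GS = V_DS ≥ V_GS − V_th, so the device is in saturation.
KCL at the drain: ½ k_n (V_GS − V_th)² = (V_DD − V_GS)/R.
Let x = V_GS − 0.35. Then 2.77 x² + x − 7.33 = 0, giving x = 1.46 V (positive root), so V_GS = 1.81 V.
I_D = (V_DD − V_GS)/R = (7.68 − 1.81) / 5.54 = 1.06 mA.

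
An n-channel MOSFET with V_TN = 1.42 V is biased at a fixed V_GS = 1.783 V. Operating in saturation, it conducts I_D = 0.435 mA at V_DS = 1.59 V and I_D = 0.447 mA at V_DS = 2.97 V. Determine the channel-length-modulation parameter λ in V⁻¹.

λ = 0.0206 V⁻¹

With V_GS fixed, I_D ∝ (1 + λ V_DS) in saturation, so I_D2/I_D1 = (1 + λ V_DS2)/(1 + λ V_DS1).
0.447/0.435 = 1.028 = (1 + 2.97 λ)/(1 + 1.59 λ).
Solving: λ (I_D1 V_DS2 − I_D2 V_DS1) = I_D2 − I_D1, so λ = (0.447 − 0.435) / (0.435 × 2.97 − 0.447 × 1.59) = 0.012 / 0.581 = 0.0206 V⁻¹.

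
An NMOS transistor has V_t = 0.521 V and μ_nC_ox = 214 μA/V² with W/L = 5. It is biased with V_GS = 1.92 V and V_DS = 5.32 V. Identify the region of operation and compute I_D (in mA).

Saturation; I_D = 1.05 mA

k_n = μ_nC_ox · (W/L) = 1.07 mA/V².
V_ov = V_GS − V_t = 1.92 − 0.521 = 1.4 V.
Since V_DS = 5.32 V ≥ V_ov = 1.4 V, the device is in saturation.
I_D = ½ k_n V_ov² = 0.5 × 1.07 × 1.4² = 1.05 mA.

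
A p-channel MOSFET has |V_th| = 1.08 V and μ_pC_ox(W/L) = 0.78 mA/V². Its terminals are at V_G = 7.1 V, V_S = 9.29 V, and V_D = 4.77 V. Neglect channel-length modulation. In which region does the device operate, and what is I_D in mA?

Saturation; I_D = 0.481 mA

V_SG = V_S − V_G = 9.29 − 7.1 = 2.19 V; V_SD = V_S − V_D = 9.29 − 4.77 = 4.52 V.
V_ov = V_SG − |V_th| = 2.19 − 1.08 = 1.11 V.
Since V_SD = 4.52 V ≥ V_ov = 1.11 V, the device is in saturation.
I_D = ½ k_p V_ov² = 0.5 × 0.78 × 1.11² = 0.481 mA.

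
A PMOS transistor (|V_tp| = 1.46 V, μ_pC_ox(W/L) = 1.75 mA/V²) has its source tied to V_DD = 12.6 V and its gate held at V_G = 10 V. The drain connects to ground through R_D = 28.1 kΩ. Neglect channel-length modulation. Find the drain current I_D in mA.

I_D = 0.440 mA

V_SG = V_DD − V_G = 12.6 − 10 = 2.6 V, so V_ov = 2.6 − 1.46 = 1.14 V.
Assume saturation: I_D = ½ k_p V_ov² = 0.5 × 1.75 × 1.14² = 1.14 mA, giving V_SD = V_DD − I_D R_D = 12.6 − 1.14 × 28.1 = -19.4 V.
But -19.4 V < V_ov = 1.14 V, so the device is actually in triode.
In triode I_D = k_p[V_ov V_SD − ½ V_SD²] and I_D = (V_DD − V_SD)/R_D. Equating: 24.6 V_SD² − 57.06 V_SD + 12.6 = 0, giving V_SD = 0.247 V (the root below V_ov).
I_D = (12.6 − 0.247) / 28.1 = 0.44 mA.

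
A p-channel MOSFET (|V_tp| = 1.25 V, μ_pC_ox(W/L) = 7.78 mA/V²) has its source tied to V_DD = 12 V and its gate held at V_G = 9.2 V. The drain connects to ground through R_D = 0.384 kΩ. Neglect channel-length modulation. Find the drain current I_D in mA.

I_D = 9.35 mA

V_SG = V_DD − V_G = 12 − 9.2 = 2.8 V, so V_ov = 2.8 − 1.25 = 1.55 V.
Assume saturation: I_D = ½ k_p V_ov² = 0.5 × 7.78 × 1.55² = 9.35 mA, giving V_SD = V_DD − I_D R_D = 12 − 9.35 × 0.384 = 8.41 V.
V_SD = 8.41 V ≥ V_ov = 1.55 V, confirming saturation.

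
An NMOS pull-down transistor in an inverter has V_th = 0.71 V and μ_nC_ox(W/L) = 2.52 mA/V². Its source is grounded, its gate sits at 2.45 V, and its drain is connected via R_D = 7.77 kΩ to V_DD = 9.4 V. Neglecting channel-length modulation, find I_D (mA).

V_GS = V_G = 2.45 V, so V_ov = 2.45 − 0.71 = 1.74 V.
Assume saturation: I_D = ½ k_n V_ov² = 0.5 × 2.52 × 1.74² = 3.81 mA, giving V_DS = V_DD − I_D R_D = 9.4 − 3.81 × 7.77 = -20.2 V.
But -20.2 V < V_ov = 1.74 V, so the device is actually in triode.
In triode I_D = k_n[V_ov V_DS − ½ V_DS²] and I_D = (V_DD − V_DS)/R_D. Equating: 9.79 V_DS² − 35.07 V_DS + 9.4 = 0, giving V_DS = 0.292 V (the root below V_ov).
I_D = (9.4 − 0.292) / 7.77 = 1.17 mA.

I_D = 1.17 mA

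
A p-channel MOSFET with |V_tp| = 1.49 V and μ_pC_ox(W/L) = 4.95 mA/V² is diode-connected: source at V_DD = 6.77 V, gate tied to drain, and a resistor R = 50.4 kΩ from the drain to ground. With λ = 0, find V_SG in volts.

With gate tied to drain, V_SG = V_SD ≥ V_SG − |V_tp|, so the device is in saturation.
KCL at the drain: ½ k_p (V_SG − |V_tp|)² = (V_DD − V_SG)/R.
Let x = V_SG − 1.49. Then 125 x² + x − 5.28 = 0, giving x = 0.202 V (positive root), so V_SG = 1.69 V.
I_D = (V_DD − V_SG)/R = (6.77 − 1.69) / 50.4 = 0.101 mA.

V_SG = 1.69 V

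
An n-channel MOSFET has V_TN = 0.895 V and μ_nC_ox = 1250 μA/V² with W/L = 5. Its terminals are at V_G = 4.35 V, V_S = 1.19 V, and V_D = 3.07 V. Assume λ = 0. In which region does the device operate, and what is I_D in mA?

Triode; I_D = 15.6 mA

V_GS = V_G − V_S = 4.35 − 1.19 = 3.16 V; V_DS = V_D − V_S = 3.07 − 1.19 = 1.88 V.
k_n = μ_nC_ox · (W/L) = 6.25 mA/V².
V_ov = V_GS − V_TN = 3.16 − 0.895 = 2.26 V.
Since V_DS = 1.88 V < V_ov = 2.26 V, the device is in the triode region.
I_D = k_n [V_ov · V_DS − ½ V_DS²] = 6.25 × [2.26 × 1.88 − 0.5 × 1.88²] = 15.6 mA.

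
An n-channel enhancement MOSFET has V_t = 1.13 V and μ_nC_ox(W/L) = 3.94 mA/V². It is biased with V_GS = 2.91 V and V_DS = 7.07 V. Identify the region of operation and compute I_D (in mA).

V_ov = V_GS − V_t = 2.91 − 1.13 = 1.78 V.
Since V_DS = 7.07 V ≥ V_ov = 1.78 V, the device is in saturation.
I_D = ½ k_n V_ov² = 0.5 × 3.94 × 1.78² = 6.24 mA.

Saturation; I_D = 6.24 mA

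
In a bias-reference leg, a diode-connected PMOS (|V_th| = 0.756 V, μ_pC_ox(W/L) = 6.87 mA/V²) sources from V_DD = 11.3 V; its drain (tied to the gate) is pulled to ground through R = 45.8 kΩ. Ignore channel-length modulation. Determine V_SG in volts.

V_SG = 1.01 V

With gate tied to drain, V_SG = V_SD ≥ V_SG − |V_th|, so the device is in saturation.
KCL at the drain: ½ k_p (V_SG − |V_th|)² = (V_DD − V_SG)/R.
Let x = V_SG − 0.756. Then 157 x² + x − 10.54 = 0, giving x = 0.256 V (positive root), so V_SG = 1.01 V.
I_D = (V_DD − V_SG)/R = (11.3 − 1.01) / 45.8 = 0.225 mA.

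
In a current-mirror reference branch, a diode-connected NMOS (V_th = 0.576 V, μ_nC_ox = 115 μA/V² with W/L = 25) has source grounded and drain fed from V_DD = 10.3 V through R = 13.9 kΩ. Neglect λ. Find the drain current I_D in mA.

I_D = 0.651 mA

With gate tied to drain, V_GS = V_DS ≥ V_GS − V_th, so the device is in saturation.
k_n = μ_nC_ox · (W/L) = 2.875 mA/V².
KCL at the drain: ½ k_n (V_GS − V_th)² = (V_DD − V_GS)/R.
Let x = V_GS − 0.576. Then 20 x² + x − 9.724 = 0, giving x = 0.673 V (positive root), so V_GS = 1.25 V.
I_D = (V_DD − V_GS)/R = (10.3 − 1.25) / 13.9 = 0.651 mA.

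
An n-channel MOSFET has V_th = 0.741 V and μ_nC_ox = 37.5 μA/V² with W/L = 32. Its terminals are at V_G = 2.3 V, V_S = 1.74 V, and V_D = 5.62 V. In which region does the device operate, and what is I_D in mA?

V_GS = V_G − V_S = 2.3 − 1.74 = 0.56 V; V_DS = V_D − V_S = 5.62 − 1.74 = 3.88 V.
V_GS = 0.56 V < V_th = 0.741 V, so the transistor is in cutoff.

Cutoff; I_D = 0 mA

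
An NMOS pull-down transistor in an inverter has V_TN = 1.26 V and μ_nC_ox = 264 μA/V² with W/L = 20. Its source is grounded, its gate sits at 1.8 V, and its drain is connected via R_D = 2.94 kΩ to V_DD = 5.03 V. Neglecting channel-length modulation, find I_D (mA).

I_D = 0.770 mA

V_GS = V_G = 1.8 V, so V_ov = 1.8 − 1.26 = 0.54 V.
k_n = μ_nC_ox · (W/L) = 5.28 mA/V².
Assume saturation: I_D = ½ k_n V_ov² = 0.5 × 5.28 × 0.54² = 0.77 mA, giving V_DS = V_DD − I_D R_D = 5.03 − 0.77 × 2.94 = 2.77 V.
V_DS = 2.77 V ≥ V_ov = 0.54 V, confirming saturation.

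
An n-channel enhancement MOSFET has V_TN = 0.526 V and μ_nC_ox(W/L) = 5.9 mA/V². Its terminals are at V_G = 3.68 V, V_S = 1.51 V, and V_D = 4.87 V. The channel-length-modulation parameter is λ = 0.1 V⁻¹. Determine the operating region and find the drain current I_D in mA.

Saturation; I_D = 10.7 mA

V_GS = V_G − V_S = 3.68 − 1.51 = 2.17 V; V_DS = V_D − V_S = 4.87 − 1.51 = 3.36 V.
V_ov = V_GS − V_TN = 2.17 − 0.526 = 1.64 V.
Since V_DS = 3.36 V ≥ V_ov = 1.64 V, the device is in saturation.
I_D = ½ k_n V_ov² (1 + λ V_DS) = 0.5 × 5.9 × 1.64² × (1 + 0.1 × 3.36) = 10.7 mA.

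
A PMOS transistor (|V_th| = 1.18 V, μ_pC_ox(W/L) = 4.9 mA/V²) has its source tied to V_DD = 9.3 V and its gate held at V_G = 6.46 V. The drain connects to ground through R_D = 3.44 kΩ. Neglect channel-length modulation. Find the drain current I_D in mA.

I_D = 2.60 mA

V_SG = V_DD − V_G = 9.3 − 6.46 = 2.84 V, so V_ov = 2.84 − 1.18 = 1.66 V.
Assume saturation: I_D = ½ k_p V_ov² = 0.5 × 4.9 × 1.66² = 6.75 mA, giving V_SD = V_DD − I_D R_D = 9.3 − 6.75 × 3.44 = -13.9 V.
But -13.9 V < V_ov = 1.66 V, so the device is actually in triode.
In triode I_D = k_p[V_ov V_SD − ½ V_SD²] and I_D = (V_DD − V_SD)/R_D. Equating: 8.43 V_SD² − 28.98 V_SD + 9.3 = 0, giving V_SD = 0.358 V (the root below V_ov).
I_D = (9.3 − 0.358) / 3.44 = 2.6 mA.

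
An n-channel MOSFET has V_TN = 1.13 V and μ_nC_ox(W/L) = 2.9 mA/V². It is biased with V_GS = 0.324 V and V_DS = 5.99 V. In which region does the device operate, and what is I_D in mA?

V_GS = 0.324 V < V_TN = 1.13 V, so the transistor is in cutoff.

Cutoff; I_D = 0 mA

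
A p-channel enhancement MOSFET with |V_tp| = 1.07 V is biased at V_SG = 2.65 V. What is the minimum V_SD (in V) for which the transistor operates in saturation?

V_SD,sat = 1.58 V

The boundary between triode and saturation is V_SD = V_SG − |V_tp| = V_ov.
V_ov = 2.65 − 1.07 = 1.58 V.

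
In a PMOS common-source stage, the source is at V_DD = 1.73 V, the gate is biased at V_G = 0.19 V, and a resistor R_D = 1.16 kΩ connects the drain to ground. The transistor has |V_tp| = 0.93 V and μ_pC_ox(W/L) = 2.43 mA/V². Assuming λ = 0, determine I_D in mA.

V_SG = V_DD − V_G = 1.73 − 0.19 = 1.54 V, so V_ov = 1.54 − 0.93 = 0.61 V.
Assume saturation: I_D = ½ k_p V_ov² = 0.5 × 2.43 × 0.61² = 0.452 mA, giving V_SD = V_DD − I_D R_D = 1.73 − 0.452 × 1.16 = 1.21 V.
V_SD = 1.21 V ≥ V_ov = 0.61 V, confirming saturation.

I_D = 0.452 mA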